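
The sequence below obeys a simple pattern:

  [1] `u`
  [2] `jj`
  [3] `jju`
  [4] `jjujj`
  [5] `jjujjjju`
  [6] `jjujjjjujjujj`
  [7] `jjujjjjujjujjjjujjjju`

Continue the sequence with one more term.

This is a Fibonacci-style word recurrence s(k) = s(k−1)·s(k−2): e.g. jj·u = jju.
The next term joins jjujjjjujjujjjjujjjju and jjujjjjujjujj.

jjujjjjujjujjjjujjjjujjujjjjujjujj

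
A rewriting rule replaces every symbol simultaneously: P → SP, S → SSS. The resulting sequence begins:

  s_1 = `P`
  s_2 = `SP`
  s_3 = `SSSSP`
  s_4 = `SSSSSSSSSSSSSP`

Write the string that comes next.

Applying the rule to each of the 14 symbols of SSSSSSSSSSSSSP gives the pieces SSS SSS SSS SSS SSS SSS SSS SSS SSS SSS SSS SSS SSS SP, which concatenate to the answer.

SSSSSSSSSSSSSSSSSSSSSSSSSSSSSSSSSSSSSSSSP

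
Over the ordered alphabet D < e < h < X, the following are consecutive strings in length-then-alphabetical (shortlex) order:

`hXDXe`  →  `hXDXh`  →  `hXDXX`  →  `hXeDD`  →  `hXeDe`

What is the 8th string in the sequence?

hXeeD

Stepping forward 3 times from hXeDe: hXeDe → hXeDh → hXeDX, then the target.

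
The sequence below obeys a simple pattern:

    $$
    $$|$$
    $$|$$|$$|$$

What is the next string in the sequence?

s(k+1) = s(k)·|·s(k) — each term doubles the last with '|' between the halves.
So the next term is two copies of $$|$$|$$|$$ with '|' between the halves.

$$|$$|$$|$$|$$|$$|$$|$$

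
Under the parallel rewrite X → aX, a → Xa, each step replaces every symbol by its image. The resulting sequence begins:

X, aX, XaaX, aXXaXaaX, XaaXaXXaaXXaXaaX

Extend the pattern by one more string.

Rewriting the 16 symbols of XaaXaXXaaXXaXaaX one by one yields aX Xa Xa aX Xa aX aX Xa Xa aX aX Xa aX Xa Xa aX; concatenated:

aXXaXaaXXaaXaXXaXaaXaXXaaXXaXaaX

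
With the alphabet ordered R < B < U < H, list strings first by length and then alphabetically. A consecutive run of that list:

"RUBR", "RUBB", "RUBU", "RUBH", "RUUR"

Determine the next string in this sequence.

The successor of RUUR increments the rightmost position that isn't already H and resets every position after it to R.

RUUB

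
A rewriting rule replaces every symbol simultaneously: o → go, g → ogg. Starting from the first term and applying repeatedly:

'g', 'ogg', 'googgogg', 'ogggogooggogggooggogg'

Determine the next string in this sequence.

googgoggogggoogggogooggogggooggoggogggogooggogggooggogg

φ(ogggogooggogggooggogg) expands symbol-by-symbol to go ogg ogg ogg go ogg go go ogg ogg go ogg ogg ogg go go ogg ogg go ogg ogg; joining the 21 pieces gives the next term.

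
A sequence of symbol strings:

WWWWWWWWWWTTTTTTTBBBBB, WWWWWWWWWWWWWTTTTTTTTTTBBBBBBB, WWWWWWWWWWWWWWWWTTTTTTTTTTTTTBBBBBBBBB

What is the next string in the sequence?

WWWWWWWWWWWWWWWWWWWTTTTTTTTTTTTTTTTBBBBBBBBBBB

Term n consists of 3n+1 W's, followed by 3n-2 T's, followed by 2n-1 B's, where the shown terms are n = 3, 4, 5.
For the next term, n = 6, so the run lengths are 19, 16, 11.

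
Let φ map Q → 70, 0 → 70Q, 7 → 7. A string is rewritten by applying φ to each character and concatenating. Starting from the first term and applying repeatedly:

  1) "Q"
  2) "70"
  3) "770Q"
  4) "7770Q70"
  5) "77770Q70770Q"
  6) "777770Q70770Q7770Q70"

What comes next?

7777770Q70770Q7770Q7077770Q70770Q

Replace each of the 20 characters of 777770Q70770Q7770Q70 in place — 7 7 7 7 7 70Q 70 7 70Q 7 7 70Q 70 7 7 7 70Q 70 7 70Q — and concatenate.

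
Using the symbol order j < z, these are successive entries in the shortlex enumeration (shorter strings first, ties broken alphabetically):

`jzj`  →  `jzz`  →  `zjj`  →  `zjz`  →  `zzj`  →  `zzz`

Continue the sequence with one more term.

jjjj

zzz is the last string of length 3, so the next is the first of length 4: j repeated 4 times.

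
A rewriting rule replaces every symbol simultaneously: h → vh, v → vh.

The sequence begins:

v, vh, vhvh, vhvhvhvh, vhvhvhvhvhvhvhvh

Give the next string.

vhvhvhvhvhvhvhvhvhvhvhvhvhvhvhvh

φ(vhvhvhvhvhvhvhvh) expands symbol-by-symbol to vh vh vh vh vh vh vh vh vh vh vh vh vh vh vh vh; joining the 16 pieces gives the next term.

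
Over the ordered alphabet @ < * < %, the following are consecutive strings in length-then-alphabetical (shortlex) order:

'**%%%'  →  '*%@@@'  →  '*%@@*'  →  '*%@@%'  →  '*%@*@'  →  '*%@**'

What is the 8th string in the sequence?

*%@%@

Continuing the enumeration 2 steps past *%@**: *%@** → *%@*% → (answer).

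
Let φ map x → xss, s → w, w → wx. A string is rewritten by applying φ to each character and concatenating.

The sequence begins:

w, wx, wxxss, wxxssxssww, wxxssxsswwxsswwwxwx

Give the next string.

φ(wxxssxsswwxsswwwxwx) expands symbol-by-symbol to wx xss xss w w xss w w wx wx xss w w wx wx wx xss wx xss; joining the 19 pieces gives the next term.

wxxssxsswwxsswwwxwxxsswwwxwxwxxsswxxss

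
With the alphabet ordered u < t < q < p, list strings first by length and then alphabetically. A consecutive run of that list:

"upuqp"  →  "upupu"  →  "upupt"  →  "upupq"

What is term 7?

uptut

Continuing the enumeration 3 steps past upupq: upupq → upupp → uptuu → (answer).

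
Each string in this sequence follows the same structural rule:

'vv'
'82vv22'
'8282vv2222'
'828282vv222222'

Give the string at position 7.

Each term wraps the previous one in 82 on the left and 22 on the right.
From 828282vv222222, 3 further steps: 828282vv222222 → 82828282vv22222222 → 8282828282vv2222222222 → (answer).

828282828282vv222222222222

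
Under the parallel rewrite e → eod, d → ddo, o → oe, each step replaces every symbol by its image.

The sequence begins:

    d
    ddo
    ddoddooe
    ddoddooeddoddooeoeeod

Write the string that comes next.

Rewriting the 21 symbols of ddoddooeddoddooeoeeod one by one yields ddo ddo oe ddo ddo oe oe eod ddo ddo oe ddo ddo oe oe eod oe eod eod oe ddo; concatenated:

ddoddooeddoddooeoeeodddoddooeddoddooeoeeodoeeodeodoeddo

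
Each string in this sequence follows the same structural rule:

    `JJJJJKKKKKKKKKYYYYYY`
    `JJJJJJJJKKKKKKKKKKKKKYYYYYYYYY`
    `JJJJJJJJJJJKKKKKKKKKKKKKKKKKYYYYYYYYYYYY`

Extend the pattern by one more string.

The n-th term is 3n-1 J's then 4n+1 K's then 3n Y's, where the shown terms are n = 2, 3, 4.
For the next term, n = 5, so the run lengths are 14, 21, 15.

JJJJJJJJJJJJJJKKKKKKKKKKKKKKKKKKKKKYYYYYYYYYYYYYYY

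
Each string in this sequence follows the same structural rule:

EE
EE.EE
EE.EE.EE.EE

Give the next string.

Every step duplicates the string with '.' between the halves.
One more doubling of EE.EE.EE.EE gives the answer.

EE.EE.EE.EE.EE.EE.EE.EE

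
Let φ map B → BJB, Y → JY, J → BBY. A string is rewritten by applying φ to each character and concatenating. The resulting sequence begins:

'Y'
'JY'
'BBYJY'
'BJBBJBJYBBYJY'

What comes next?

BJBBBYBJBBJBBBYBJBBBYJYBJBBJBJYBBYJY

Replace each of the 13 characters of BJBBJBJYBBYJY in place — BJB BBY BJB BJB BBY BJB BBY JY BJB BJB JY BBY JY — and concatenate.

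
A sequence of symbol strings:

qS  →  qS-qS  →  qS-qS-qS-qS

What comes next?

qS-qS-qS-qS-qS-qS-qS-qS

Each string is two copies of the previous one joined by '-'.
One more doubling of qS-qS-qS-qS gives the answer.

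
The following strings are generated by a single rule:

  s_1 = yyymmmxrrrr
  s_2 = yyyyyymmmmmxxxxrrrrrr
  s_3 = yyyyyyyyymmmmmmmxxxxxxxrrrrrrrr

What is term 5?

yyyyyyyyyyyyyyymmmmmmmmmmmxxxxxxxxxxxxxrrrrrrrrrrrr

Reading off run lengths: y runs 3, 6, 9; m runs 3, 5, 7; x runs 1, 4, 7; r runs 4, 6, 8 — each is linear in n (n = 1, 2, …).
Setting n = 5 gives 15, 11, 13, 12 characters in each block.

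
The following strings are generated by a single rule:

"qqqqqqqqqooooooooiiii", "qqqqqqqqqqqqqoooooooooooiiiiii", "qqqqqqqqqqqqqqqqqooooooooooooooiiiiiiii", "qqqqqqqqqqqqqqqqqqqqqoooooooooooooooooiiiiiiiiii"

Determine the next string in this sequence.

Term n consists of 4n+1 q's, followed by 3n+2 o's, followed by 2n i's, where the shown terms are n = 2, 3, 4, 5.
At n = 6 the blocks have lengths 25, 20, 12.

qqqqqqqqqqqqqqqqqqqqqqqqqooooooooooooooooooooiiiiiiiiiiii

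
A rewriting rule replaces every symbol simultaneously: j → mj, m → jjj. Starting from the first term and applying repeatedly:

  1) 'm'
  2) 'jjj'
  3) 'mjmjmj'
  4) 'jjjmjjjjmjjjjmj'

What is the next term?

Replace each of the 15 characters of jjjmjjjjmjjjjmj in place — mj mj mj jjj mj mj mj mj jjj mj mj mj mj jjj mj — and concatenate.

mjmjmjjjjmjmjmjmjjjjmjmjmjmjjjjmj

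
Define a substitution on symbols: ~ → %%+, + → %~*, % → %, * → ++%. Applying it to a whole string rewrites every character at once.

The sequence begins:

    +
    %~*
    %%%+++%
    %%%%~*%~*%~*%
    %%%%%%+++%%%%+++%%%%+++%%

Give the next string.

Rewriting the 25 symbols of %%%%%%+++%%%%+++%%%%+++%% one by one yields % % % % % % %~* %~* %~* % % % % %~* %~* %~* % % % % %~* %~* %~* % %; concatenated:

%%%%%%%~*%~*%~*%%%%%~*%~*%~*%%%%%~*%~*%~*%%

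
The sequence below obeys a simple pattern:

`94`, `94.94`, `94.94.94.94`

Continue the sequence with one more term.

94.94.94.94.94.94.94.94

Each string is two copies of the previous one joined by '.'.
One more doubling of 94.94.94.94 gives the answer.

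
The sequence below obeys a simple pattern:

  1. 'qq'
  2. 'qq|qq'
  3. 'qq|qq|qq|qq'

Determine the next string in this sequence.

Each string is two copies of the previous one joined by '|'.
So the next term is two copies of qq|qq|qq|qq with '|' between the halves.

qq|qq|qq|qq|qq|qq|qq|qq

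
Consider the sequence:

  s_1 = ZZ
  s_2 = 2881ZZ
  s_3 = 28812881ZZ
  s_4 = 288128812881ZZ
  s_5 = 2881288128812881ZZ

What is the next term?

Every step adds 2881 at the front: s(k+1) = 2881·s(k).
Applying this once more to 2881288128812881ZZ:

28812881288128812881ZZ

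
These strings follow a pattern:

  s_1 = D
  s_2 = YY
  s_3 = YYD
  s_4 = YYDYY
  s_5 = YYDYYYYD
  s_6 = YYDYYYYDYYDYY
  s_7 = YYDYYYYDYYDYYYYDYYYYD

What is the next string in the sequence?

YYDYYYYDYYDYYYYDYYYYDYYDYYYYDYYDYY

From term 3 onward, concatenate the last term with the second-to-last: YY·D = YYD, YYD·YY = YYDYY, …
So term 8 is YYDYYYYDYYDYYYYDYYYYD·YYDYYYYDYYDYY.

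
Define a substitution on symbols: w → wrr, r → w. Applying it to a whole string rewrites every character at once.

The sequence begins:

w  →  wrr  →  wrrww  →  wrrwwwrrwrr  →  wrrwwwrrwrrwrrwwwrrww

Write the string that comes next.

wrrwwwrrwrrwrrwwwrrwwwrrwwwrrwrrwrrwwwrrwrr

Applying the rule to each of the 21 symbols of wrrwwwrrwrrwrrwwwrrww gives the pieces wrr w w wrr wrr wrr w w wrr w w wrr w w wrr wrr wrr w w wrr wrr, which concatenate to the answer.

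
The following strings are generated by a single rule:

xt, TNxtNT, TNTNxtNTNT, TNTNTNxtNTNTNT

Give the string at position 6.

TNTNTNTNTNxtNTNTNTNTNT

Each term wraps the previous one in TN on the left and NT on the right.
From TNTNTNxtNTNTNT, 2 further steps: TNTNTNxtNTNTNT → TNTNTNTNxtNTNTNTNT → (answer).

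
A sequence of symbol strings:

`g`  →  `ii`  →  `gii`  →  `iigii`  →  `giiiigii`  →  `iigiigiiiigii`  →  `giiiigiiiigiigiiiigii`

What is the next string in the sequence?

iigiigiiiigiigiiiigiiiigiigiiiigii

This is a Fibonacci-style word recurrence s(k) = s(k−2)·s(k−1): e.g. g·ii = gii.
So term 8 is iigiigiiiigii·giiiigiiiigiigiiiigii.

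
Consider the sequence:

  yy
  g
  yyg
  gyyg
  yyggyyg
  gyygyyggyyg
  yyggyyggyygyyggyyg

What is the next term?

gyygyyggyygyyggyyggyygyyggyyg

Each term (from the third on) is the two preceding terms concatenated in order: term 3 = yy·g = yyg.
Continuing: gyygyyggyyg · yyggyyggyygyyggyyg gives term 8.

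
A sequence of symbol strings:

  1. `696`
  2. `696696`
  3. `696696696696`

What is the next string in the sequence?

696696696696696696696696

Every step duplicates the string.
So the next term is two copies of 696696696696.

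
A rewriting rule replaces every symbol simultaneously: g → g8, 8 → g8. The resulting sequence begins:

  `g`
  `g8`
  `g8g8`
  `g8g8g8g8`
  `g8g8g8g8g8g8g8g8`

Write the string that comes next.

g8g8g8g8g8g8g8g8g8g8g8g8g8g8g8g8

Applying the rule to each of the 16 symbols of g8g8g8g8g8g8g8g8 gives the pieces g8 g8 g8 g8 g8 g8 g8 g8 g8 g8 g8 g8 g8 g8 g8 g8, which concatenate to the answer.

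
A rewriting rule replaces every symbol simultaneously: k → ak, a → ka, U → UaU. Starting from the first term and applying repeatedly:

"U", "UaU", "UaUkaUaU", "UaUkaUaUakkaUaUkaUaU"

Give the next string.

UaUkaUaUakkaUaUkaUaUkaakakkaUaUkaUaUakkaUaUkaUaU

φ(UaUkaUaUakkaUaUkaUaU) expands symbol-by-symbol to UaU ka UaU ak ka UaU ka UaU ka ak ak ka UaU ka UaU ak ka UaU ka UaU; joining the 20 pieces gives the next term.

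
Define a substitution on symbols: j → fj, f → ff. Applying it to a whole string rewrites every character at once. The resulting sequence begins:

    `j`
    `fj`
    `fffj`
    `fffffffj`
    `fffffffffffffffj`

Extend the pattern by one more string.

fffffffffffffffffffffffffffffffj

Applying the rule to each of the 16 symbols of fffffffffffffffj gives the pieces ff ff ff ff ff ff ff ff ff ff ff ff ff ff ff fj, which concatenate to the answer.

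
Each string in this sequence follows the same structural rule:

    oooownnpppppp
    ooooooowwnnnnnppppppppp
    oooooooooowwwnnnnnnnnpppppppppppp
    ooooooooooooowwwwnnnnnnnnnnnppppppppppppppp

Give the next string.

Reading off run lengths: o runs 4, 7, 10, 13; w runs 1, 2, 3, 4; n runs 2, 5, 8, 11; p runs 6, 9, 12, 15 — each is linear in n (n = 1, 2, …).
For the next term, n = 5, so the run lengths are 16, 5, 14, 18.

oooooooooooooooowwwwwnnnnnnnnnnnnnnpppppppppppppppppp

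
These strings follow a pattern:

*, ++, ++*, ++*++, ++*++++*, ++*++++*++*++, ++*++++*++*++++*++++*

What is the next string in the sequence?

Each term (from the third on) is the previous term followed by the one before it: term 3 = ++·* = ++*.
The next term joins ++*++++*++*++++*++++* and ++*++++*++*++.

++*++++*++*++++*++++*++*++++*++*++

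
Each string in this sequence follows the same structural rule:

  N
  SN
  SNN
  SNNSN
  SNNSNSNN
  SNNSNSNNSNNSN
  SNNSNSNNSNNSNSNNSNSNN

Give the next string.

SNNSNSNNSNNSNSNNSNSNNSNNSNSNNSNNSN

Each term (from the third on) is the previous term followed by the one before it: term 3 = SN·N = SNN.
The next term joins SNNSNSNNSNNSNSNNSNSNN and SNNSNSNNSNNSN.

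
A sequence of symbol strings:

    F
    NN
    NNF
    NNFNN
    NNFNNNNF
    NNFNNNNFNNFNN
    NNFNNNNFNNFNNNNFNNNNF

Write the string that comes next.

From term 3 onward, concatenate the last term with the second-to-last: NN·F = NNF, NNF·NN = NNFNN, …
Continuing: NNFNNNNFNNFNNNNFNNNNF · NNFNNNNFNNFNN gives term 8.

NNFNNNNFNNFNNNNFNNNNFNNFNNNNFNNFNN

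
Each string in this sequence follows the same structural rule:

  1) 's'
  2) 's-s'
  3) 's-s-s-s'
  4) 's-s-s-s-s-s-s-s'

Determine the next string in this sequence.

s-s-s-s-s-s-s-s-s-s-s-s-s-s-s-s

Each string is two copies of the previous one joined by '-'.
So the next term is two copies of s-s-s-s-s-s-s-s with '-' between the halves.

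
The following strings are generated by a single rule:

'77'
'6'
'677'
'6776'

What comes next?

6776677

This is a Fibonacci-style word recurrence s(k) = s(k−1)·s(k−2): e.g. 6·77 = 677.
Continuing: 6776 · 677 gives term 5.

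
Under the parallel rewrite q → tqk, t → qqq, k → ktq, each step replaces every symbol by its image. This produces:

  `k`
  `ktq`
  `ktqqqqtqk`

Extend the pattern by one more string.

ktqqqqtqktqktqktqkqqqtqkktq

Expanding ktqqqqtqk: k→ktq, t→qqq, q→tqk, q→tqk, q→tqk, q→tqk, t→qqq, q→tqk, k→ktq. Concatenated: ktq qqq tqk tqk tqk tqk qqq tqk ktq.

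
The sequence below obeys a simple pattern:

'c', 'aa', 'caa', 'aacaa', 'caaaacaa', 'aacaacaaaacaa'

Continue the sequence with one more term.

caaaacaaaacaacaaaacaa

Each term (from the third on) is the two preceding terms concatenated in order: term 3 = c·aa = caa.
The next term joins caaaacaa and aacaacaaaacaa.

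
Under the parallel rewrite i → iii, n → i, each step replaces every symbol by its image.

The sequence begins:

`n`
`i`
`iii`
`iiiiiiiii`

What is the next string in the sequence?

iiiiiiiiiiiiiiiiiiiiiiiiiii

Apply φ to iiiiiiiii symbol by symbol: i→iii, i→iii, i→iii, i→iii, i→iii, i→iii, i→iii, i→iii, i→iii; joined: iii iii iii iii iii iii iii iii iii.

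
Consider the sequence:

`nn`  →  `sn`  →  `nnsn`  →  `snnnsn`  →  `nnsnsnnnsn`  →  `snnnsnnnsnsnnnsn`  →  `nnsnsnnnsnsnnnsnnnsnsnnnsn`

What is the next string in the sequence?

From term 3 onward, concatenate the second-to-last term with the last: nn·sn = nnsn, sn·nnsn = snnnsn, …
So term 8 is snnnsnnnsnsnnnsn·nnsnsnnnsnsnnnsnnnsnsnnnsn.

snnnsnnnsnsnnnsnnnsnsnnnsnsnnnsnnnsnsnnnsn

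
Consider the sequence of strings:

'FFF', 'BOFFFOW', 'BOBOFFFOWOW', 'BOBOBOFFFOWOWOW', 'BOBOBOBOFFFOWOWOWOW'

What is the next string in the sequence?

Every step adds BO to the front and OW to the end of the previous string.
So the next term is BO·BOBOBOBOFFFOWOWOWOW·OW.

BOBOBOBOBOFFFOWOWOWOWOW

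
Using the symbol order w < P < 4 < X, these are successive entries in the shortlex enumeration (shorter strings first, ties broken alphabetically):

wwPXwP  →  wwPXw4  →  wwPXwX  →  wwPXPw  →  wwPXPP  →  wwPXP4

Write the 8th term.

Continuing the enumeration 2 steps past wwPXP4: wwPXP4 → wwPXPX → (answer).

wwPX4w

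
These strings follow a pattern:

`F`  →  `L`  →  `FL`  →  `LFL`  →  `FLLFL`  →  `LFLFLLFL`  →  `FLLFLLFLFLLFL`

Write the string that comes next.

This is a Fibonacci-style word recurrence s(k) = s(k−2)·s(k−1): e.g. F·L = FL.
So term 8 is LFLFLLFL·FLLFLLFLFLLFL.

LFLFLLFLFLLFLLFLFLLFL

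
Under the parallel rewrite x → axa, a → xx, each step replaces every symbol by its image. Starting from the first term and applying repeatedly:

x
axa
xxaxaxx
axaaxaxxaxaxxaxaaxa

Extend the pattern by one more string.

Rewriting the 19 symbols of axaaxaxxaxaxxaxaaxa one by one yields xx axa xx xx axa xx axa axa xx axa xx axa axa xx axa xx xx axa xx; concatenated:

xxaxaxxxxaxaxxaxaaxaxxaxaxxaxaaxaxxaxaxxxxaxaxx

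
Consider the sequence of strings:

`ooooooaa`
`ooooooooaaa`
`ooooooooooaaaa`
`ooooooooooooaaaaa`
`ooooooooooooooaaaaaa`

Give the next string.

Term n consists of 2n o's, followed by n-1 a's, where the shown terms are n = 3, 4, 5, 6, 7.
At n = 8 the blocks have lengths 16, 7.

ooooooooooooooooaaaaaaa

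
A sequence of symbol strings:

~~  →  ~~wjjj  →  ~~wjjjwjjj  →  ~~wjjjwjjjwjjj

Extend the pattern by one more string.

Each term is the previous one with wjjj appended.
Applying this once more to ~~wjjjwjjjwjjj:

~~wjjjwjjjwjjjwjjj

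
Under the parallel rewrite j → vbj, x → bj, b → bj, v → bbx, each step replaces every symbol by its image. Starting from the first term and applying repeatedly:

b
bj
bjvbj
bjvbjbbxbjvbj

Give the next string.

Rewriting the 13 symbols of bjvbjbbxbjvbj one by one yields bj vbj bbx bj vbj bj bj bj bj vbj bbx bj vbj; concatenated:

bjvbjbbxbjvbjbjbjbjbjvbjbbxbjvbj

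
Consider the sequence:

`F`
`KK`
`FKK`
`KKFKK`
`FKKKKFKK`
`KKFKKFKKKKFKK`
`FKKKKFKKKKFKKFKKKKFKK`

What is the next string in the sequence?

Each term (from the third on) is the two preceding terms concatenated in order: term 3 = F·KK = FKK.
So term 8 is KKFKKFKKKKFKK·FKKKKFKKKKFKKFKKKKFKK.

KKFKKFKKKKFKKFKKKKFKKKKFKKFKKKKFKK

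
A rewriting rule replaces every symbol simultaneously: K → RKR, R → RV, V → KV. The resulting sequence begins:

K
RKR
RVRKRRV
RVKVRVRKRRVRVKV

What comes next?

φ(RVKVRVRKRRVRVKV) expands symbol-by-symbol to RV KV RKR KV RV KV RV RKR RV RV KV RV KV RKR KV; joining the 15 pieces gives the next term.

RVKVRKRKVRVKVRVRKRRVRVKVRVKVRKRKV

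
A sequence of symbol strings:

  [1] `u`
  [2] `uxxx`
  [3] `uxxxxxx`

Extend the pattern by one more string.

Each term is the previous one with xxx appended.
One more step from uxxxxxx gives the answer.

uxxxxxxxxx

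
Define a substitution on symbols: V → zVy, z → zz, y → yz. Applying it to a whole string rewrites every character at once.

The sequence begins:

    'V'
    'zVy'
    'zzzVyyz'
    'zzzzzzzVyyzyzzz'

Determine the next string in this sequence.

zzzzzzzzzzzzzzzVyyzyzzzyzzzzzzz

Applying the rule to each of the 15 symbols of zzzzzzzVyyzyzzz gives the pieces zz zz zz zz zz zz zz zVy yz yz zz yz zz zz zz, which concatenate to the answer.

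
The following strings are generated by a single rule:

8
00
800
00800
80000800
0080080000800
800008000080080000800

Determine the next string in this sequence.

This is a Fibonacci-style word recurrence s(k) = s(k−2)·s(k−1): e.g. 8·00 = 800.
Continuing: 0080080000800 · 800008000080080000800 gives term 8.

0080080000800800008000080080000800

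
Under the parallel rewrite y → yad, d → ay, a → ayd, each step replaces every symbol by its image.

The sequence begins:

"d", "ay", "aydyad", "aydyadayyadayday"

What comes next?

Rewriting the 16 symbols of aydyadayyadayday one by one yields ayd yad ay yad ayd ay ayd yad yad ayd ay ayd yad ay ayd yad; concatenated:

aydyadayyadaydayaydyadyadaydayaydyadayaydyad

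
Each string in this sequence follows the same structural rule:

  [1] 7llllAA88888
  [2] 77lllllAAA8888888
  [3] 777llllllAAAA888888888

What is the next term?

7777lllllllAAAAA88888888888

Each string has the form 7^{n-1} l^{n+2} A^{n} 8^{2n+1}, where the shown terms are n = 2, 3, 4.
For the next term, n = 5, so the run lengths are 4, 7, 5, 11.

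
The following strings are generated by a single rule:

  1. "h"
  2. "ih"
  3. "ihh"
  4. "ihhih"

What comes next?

From term 3 onward, concatenate the last term with the second-to-last: ih·h = ihh, ihh·ih = ihhih, …
The next term joins ihhih and ihh.

ihhihihh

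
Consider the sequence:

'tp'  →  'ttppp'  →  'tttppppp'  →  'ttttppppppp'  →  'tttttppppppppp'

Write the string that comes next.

Each string has the form t^{n} p^{2n-1} (n = 1, 2, …).
For the next term, n = 6, so the run lengths are 6, 11.

ttttttppppppppppp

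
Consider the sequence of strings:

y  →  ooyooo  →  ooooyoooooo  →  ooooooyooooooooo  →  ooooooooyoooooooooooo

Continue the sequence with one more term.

Every step adds oo to the front and ooo to the end of the previous string.
One more step from ooooooooyoooooooooooo gives the answer.

ooooooooooyooooooooooooooo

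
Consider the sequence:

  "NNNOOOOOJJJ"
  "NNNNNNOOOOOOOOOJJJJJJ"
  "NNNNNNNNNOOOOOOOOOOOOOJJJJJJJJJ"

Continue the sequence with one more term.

Each string has the form N^{3n} O^{4n+1} J^{3n} (n = 1, 2, …).
For the next term, n = 4, so the run lengths are 12, 17, 12.

NNNNNNNNNNNNOOOOOOOOOOOOOOOOOJJJJJJJJJJJJ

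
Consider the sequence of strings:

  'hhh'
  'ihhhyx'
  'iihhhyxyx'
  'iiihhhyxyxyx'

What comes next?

Every step adds i to the front and yx to the end of the previous string.
Applying this once more to iiihhhyxyxyx:

iiiihhhyxyxyxyx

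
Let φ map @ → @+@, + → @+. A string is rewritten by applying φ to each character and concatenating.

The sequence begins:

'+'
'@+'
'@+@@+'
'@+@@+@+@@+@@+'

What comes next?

@+@@+@+@@+@@+@+@@+@+@@+@@+@+@@+@@+

φ(@+@@+@+@@+@@+) expands symbol-by-symbol to @+@ @+ @+@ @+@ @+ @+@ @+ @+@ @+@ @+ @+@ @+@ @+; joining the 13 pieces gives the next term.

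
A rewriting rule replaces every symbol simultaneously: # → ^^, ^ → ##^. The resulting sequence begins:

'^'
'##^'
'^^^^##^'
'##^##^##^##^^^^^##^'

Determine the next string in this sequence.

φ(##^##^##^##^^^^^##^) expands symbol-by-symbol to ^^ ^^ ##^ ^^ ^^ ##^ ^^ ^^ ##^ ^^ ^^ ##^ ##^ ##^ ##^ ##^ ^^ ^^ ##^; joining the 19 pieces gives the next term.

^^^^##^^^^^##^^^^^##^^^^^##^##^##^##^##^^^^^##^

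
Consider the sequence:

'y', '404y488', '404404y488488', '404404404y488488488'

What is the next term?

404404404404y488488488488

Every step adds 404 to the front and 488 to the end of the previous string.
So the next term is 404·404404404y488488488·488.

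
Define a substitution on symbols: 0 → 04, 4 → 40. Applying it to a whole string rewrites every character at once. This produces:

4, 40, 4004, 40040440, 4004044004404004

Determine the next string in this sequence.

φ(4004044004404004) expands symbol-by-symbol to 40 04 04 40 04 40 40 04 04 40 40 04 40 04 04 40; joining the 16 pieces gives the next term.

40040440044040040440400440040440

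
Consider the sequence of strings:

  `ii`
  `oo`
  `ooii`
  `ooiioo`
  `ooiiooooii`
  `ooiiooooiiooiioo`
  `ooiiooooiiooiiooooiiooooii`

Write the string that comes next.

ooiiooooiiooiiooooiiooooiiooiiooooiiooiioo

This is a Fibonacci-style word recurrence s(k) = s(k−1)·s(k−2): e.g. oo·ii = ooii.
The next term joins ooiiooooiiooiiooooiiooooii and ooiiooooiiooiioo.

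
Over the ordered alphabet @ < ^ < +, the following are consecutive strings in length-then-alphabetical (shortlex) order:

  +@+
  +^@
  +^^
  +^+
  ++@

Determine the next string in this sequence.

The successor of ++@ increments the rightmost position that isn't already + and resets every position after it to @.

++^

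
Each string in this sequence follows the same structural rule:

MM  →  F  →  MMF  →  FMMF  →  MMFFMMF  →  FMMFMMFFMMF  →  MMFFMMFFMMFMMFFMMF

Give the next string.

FMMFMMFFMMFMMFFMMFFMMFMMFFMMF

From term 3 onward, concatenate the second-to-last term with the last: MM·F = MMF, F·MMF = FMMF, …
So term 8 is FMMFMMFFMMF·MMFFMMFFMMFMMFFMMF.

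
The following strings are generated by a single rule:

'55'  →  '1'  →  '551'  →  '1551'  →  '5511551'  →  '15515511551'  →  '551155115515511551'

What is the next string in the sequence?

This is a Fibonacci-style word recurrence s(k) = s(k−2)·s(k−1): e.g. 55·1 = 551.
The next term joins 15515511551 and 551155115515511551.

15515511551551155115515511551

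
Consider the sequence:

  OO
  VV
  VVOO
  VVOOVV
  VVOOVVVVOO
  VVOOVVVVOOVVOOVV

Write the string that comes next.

Each term (from the third on) is the previous term followed by the one before it: term 3 = VV·OO = VVOO.
Continuing: VVOOVVVVOOVVOOVV · VVOOVVVVOO gives term 7.

VVOOVVVVOOVVOOVVVVOOVVVVOO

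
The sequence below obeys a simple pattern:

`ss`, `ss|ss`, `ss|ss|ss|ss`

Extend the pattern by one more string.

s(k+1) = s(k)·|·s(k) — each term doubles the last with '|' between the halves.
Doubling ss|ss|ss|ss with '|' between the halves:

ss|ss|ss|ss|ss|ss|ss|ss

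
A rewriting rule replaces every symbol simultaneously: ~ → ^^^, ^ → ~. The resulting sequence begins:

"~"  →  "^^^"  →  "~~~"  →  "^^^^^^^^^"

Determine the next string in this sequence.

~~~~~~~~~

Rewriting each symbol of ^^^^^^^^^: ^→~, ^→~, ^→~, ^→~, ^→~, ^→~, ^→~, ^→~, ^→~, which concatenates to ~ ~ ~ ~ ~ ~ ~ ~ ~.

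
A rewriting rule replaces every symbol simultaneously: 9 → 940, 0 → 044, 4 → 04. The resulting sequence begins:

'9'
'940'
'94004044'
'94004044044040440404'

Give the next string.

9400404404404044040404404040440404404040440404404

Replace each of the 20 characters of 94004044044040440404 in place — 940 04 044 044 04 044 04 04 044 04 04 044 04 044 04 04 044 04 044 04 — and concatenate.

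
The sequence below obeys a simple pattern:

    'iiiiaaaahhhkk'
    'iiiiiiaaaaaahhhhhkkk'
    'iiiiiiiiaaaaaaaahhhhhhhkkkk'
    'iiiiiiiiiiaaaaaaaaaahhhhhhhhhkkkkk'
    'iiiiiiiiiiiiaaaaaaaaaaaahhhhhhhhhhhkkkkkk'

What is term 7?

iiiiiiiiiiiiiiiiaaaaaaaaaaaaaaaahhhhhhhhhhhhhhhkkkkkkkk

Term n consists of 2n i's, followed by 2n a's, followed by 2n-1 h's, followed by n k's, where the shown terms are n = 2, 3, 4, 5, 6.
At n = 8 the blocks have lengths 16, 16, 15, 8.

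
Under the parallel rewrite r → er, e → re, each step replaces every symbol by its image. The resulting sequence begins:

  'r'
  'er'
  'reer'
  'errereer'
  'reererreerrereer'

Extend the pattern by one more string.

Rewriting the 16 symbols of reererreerrereer one by one yields er re re er re er er re re er er re er re re er; concatenated:

errereerreererrereererreerrereer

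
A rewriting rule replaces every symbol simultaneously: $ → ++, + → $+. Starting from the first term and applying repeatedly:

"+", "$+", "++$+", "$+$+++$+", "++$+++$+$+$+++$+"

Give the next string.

$+$+++$+$+$+++$+++$+++$+$+$+++$+

Replace each of the 16 characters of ++$+++$+$+$+++$+ in place — $+ $+ ++ $+ $+ $+ ++ $+ ++ $+ ++ $+ $+ $+ ++ $+ — and concatenate.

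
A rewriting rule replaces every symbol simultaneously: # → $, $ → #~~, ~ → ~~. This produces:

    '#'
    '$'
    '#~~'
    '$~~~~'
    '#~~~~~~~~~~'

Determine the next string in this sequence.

$~~~~~~~~~~~~~~~~~~~~

Rewriting each symbol of #~~~~~~~~~~: #→$, ~→~~, ~→~~, ~→~~, ~→~~, ~→~~, ~→~~, ~→~~, ~→~~, ~→~~, ~→~~, which concatenates to $ ~~ ~~ ~~ ~~ ~~ ~~ ~~ ~~ ~~ ~~.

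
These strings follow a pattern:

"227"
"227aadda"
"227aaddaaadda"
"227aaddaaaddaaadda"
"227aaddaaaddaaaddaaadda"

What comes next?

Each term is the previous one with aadda appended.
Applying this once more to 227aaddaaaddaaaddaaadda:

227aaddaaaddaaaddaaaddaaadda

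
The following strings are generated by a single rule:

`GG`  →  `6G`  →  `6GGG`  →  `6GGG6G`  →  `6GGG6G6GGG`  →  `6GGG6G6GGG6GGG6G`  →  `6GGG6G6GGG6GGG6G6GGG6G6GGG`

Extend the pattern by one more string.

6GGG6G6GGG6GGG6G6GGG6G6GGG6GGG6G6GGG6GGG6G

Each term (from the third on) is the previous term followed by the one before it: term 3 = 6G·GG = 6GGG.
The next term joins 6GGG6G6GGG6GGG6G6GGG6G6GGG and 6GGG6G6GGG6GGG6G.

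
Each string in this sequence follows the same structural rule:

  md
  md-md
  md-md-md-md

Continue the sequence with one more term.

s(k+1) = s(k)·-·s(k) — each term doubles the last with '-' between the halves.
Doubling md-md-md-md with '-' between the halves:

md-md-md-md-md-md-md-md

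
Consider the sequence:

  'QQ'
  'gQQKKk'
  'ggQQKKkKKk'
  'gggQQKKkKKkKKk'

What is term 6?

gggggQQKKkKKkKKkKKkKKk

s(k+1) = g·s(k)·KKk, so each term gains g as a prefix and KKk as a suffix.
From gggQQKKkKKkKKk, 2 further steps: gggQQKKkKKkKKk → ggggQQKKkKKkKKkKKk → (answer).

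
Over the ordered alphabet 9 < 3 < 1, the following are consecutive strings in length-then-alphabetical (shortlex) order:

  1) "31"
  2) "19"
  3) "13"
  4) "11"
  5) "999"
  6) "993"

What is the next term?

991

Treat 993 as a base-3 numeral over the given alphabet and add one, carrying through any trailing 1's.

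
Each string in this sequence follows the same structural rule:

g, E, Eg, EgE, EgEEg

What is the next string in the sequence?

EgEEgEgE

Each term (from the third on) is the previous term followed by the one before it: term 3 = E·g = Eg.
Continuing: EgEEg · EgE gives term 6.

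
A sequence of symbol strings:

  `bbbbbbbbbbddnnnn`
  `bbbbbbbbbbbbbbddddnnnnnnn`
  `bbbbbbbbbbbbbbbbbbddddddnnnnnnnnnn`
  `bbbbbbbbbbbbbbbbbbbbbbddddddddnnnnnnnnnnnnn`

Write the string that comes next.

bbbbbbbbbbbbbbbbbbbbbbbbbbddddddddddnnnnnnnnnnnnnnnn

Each string has the form b^{4n+2} d^{2n-2} n^{3n-2}, where the shown terms are n = 2, 3, 4, 5.
At n = 6 the blocks have lengths 26, 10, 16.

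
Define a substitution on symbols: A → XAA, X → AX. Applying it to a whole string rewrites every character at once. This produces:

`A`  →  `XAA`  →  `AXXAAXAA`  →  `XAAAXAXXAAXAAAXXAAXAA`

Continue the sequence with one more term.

Rewriting the 21 symbols of XAAAXAXXAAXAAAXXAAXAA one by one yields AX XAA XAA XAA AX XAA AX AX XAA XAA AX XAA XAA XAA AX AX XAA XAA AX XAA XAA; concatenated:

AXXAAXAAXAAAXXAAAXAXXAAXAAAXXAAXAAXAAAXAXXAAXAAAXXAAXAA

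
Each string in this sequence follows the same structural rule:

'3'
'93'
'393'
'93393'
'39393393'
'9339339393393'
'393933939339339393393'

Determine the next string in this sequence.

Each term (from the third on) is the two preceding terms concatenated in order: term 3 = 3·93 = 393.
The next term joins 9339339393393 and 393933939339339393393.

9339339393393393933939339339393393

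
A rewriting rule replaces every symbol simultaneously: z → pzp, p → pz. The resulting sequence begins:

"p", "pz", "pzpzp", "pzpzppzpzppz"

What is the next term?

pzpzppzpzppzpzpzppzpzppzpzpzp

Rewriting each symbol of pzpzppzpzppz: p→pz, z→pzp, p→pz, z→pzp, p→pz, p→pz, z→pzp, p→pz, z→pzp, p→pz, p→pz, z→pzp, which concatenates to pz pzp pz pzp pz pz pzp pz pzp pz pz pzp.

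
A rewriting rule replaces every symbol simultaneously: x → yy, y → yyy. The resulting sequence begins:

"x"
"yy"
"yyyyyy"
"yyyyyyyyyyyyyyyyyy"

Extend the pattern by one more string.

Applying the rule to each of the 18 symbols of yyyyyyyyyyyyyyyyyy gives the pieces yyy yyy yyy yyy yyy yyy yyy yyy yyy yyy yyy yyy yyy yyy yyy yyy yyy yyy, which concatenate to the answer.

yyyyyyyyyyyyyyyyyyyyyyyyyyyyyyyyyyyyyyyyyyyyyyyyyyyyyy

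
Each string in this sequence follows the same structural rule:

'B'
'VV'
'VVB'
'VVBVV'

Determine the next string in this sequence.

Each term (from the third on) is the previous term followed by the one before it: term 3 = VV·B = VVB.
So term 5 is VVBVV·VVB.

VVBVVVVB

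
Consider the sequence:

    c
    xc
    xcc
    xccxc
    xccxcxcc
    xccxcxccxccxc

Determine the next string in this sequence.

This is a Fibonacci-style word recurrence s(k) = s(k−1)·s(k−2): e.g. xc·c = xcc.
So term 7 is xccxcxccxccxc·xccxcxcc.

xccxcxccxccxcxccxcxcc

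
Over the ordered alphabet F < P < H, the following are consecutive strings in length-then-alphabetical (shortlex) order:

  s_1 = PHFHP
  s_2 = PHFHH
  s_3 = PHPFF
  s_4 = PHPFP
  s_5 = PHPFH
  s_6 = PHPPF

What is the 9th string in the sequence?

PHPHF

Continuing the enumeration 3 steps past PHPPF: PHPPF → PHPPP → PHPPH → (answer).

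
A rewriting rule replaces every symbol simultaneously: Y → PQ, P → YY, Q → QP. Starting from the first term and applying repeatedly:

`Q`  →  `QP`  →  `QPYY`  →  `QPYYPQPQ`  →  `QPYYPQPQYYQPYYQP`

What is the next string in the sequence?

QPYYPQPQYYQPYYQPPQPQQPYYPQPQQPYY

Applying the rule to each of the 16 symbols of QPYYPQPQYYQPYYQP gives the pieces QP YY PQ PQ YY QP YY QP PQ PQ QP YY PQ PQ QP YY, which concatenate to the answer.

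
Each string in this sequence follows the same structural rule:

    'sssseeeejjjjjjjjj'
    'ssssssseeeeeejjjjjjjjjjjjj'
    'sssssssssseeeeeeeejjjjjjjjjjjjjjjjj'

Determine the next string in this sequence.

Each string has the form s^{3n-2} e^{2n} j^{4n+1}, where the shown terms are n = 2, 3, 4.
At n = 5 the blocks have lengths 13, 10, 21.

ssssssssssssseeeeeeeeeejjjjjjjjjjjjjjjjjjjjj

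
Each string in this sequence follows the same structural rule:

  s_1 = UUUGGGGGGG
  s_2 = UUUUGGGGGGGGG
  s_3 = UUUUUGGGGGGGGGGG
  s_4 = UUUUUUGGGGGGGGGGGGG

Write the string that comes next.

UUUUUUUGGGGGGGGGGGGGGG

Each string has the form U^{n} G^{2n+1}, where the shown terms are n = 3, 4, 5, 6.
At n = 7 the blocks have lengths 7, 15.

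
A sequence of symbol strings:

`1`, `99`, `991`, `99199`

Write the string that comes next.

Each term (from the third on) is the previous term followed by the one before it: term 3 = 99·1 = 991.
So term 5 is 99199·991.

99199991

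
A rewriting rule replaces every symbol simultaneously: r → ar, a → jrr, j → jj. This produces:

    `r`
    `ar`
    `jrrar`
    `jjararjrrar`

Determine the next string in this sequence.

jjjjjrrarjrrarjjararjrrar

Apply φ to jjararjrrar symbol by symbol: j→jj, j→jj, a→jrr, r→ar, a→jrr, r→ar, j→jj, r→ar, r→ar, a→jrr, r→ar; joined: jj jj jrr ar jrr ar jj ar ar jrr ar.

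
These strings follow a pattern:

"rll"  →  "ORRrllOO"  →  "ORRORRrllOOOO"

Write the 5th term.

ORRORRORRORRrllOOOOOOOO

Each term wraps the previous one in ORR on the left and OO on the right.
From ORRORRrllOOOO, 2 further steps: ORRORRrllOOOO → ORRORRORRrllOOOOOO → (answer).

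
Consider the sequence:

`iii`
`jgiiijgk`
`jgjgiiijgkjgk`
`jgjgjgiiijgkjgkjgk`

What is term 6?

Every step adds jg to the front and jgk to the end of the previous string.
From jgjgjgiiijgkjgkjgk, 2 further steps: jgjgjgiiijgkjgkjgk → jgjgjgjgiiijgkjgkjgkjgk → (answer).

jgjgjgjgjgiiijgkjgkjgkjgkjgk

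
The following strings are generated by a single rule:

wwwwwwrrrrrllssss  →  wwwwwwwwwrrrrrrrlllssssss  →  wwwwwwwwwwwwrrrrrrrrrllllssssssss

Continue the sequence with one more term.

Each string has the form w^{3n+3} r^{2n+3} l^{n+1} s^{2n+2} (n = 1, 2, …).
Setting n = 4 gives 15, 11, 5, 10 characters in each block.

wwwwwwwwwwwwwwwrrrrrrrrrrrlllllssssssssss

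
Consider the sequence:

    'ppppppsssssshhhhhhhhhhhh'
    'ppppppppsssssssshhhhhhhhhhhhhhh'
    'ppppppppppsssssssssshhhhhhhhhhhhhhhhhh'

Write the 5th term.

Reading off run lengths: p runs 6, 8, 10; s runs 6, 8, 10; h runs 12, 15, 18 — each is linear in n, where the shown terms are n = 3, 4, 5.
Setting n = 7 gives 14, 14, 24 characters in each block.

ppppppppppppppsssssssssssssshhhhhhhhhhhhhhhhhhhhhhhh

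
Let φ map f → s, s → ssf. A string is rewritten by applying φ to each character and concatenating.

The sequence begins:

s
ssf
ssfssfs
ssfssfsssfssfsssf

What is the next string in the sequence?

Applying the rule to each of the 17 symbols of ssfssfsssfssfsssf gives the pieces ssf ssf s ssf ssf s ssf ssf ssf s ssf ssf s ssf ssf ssf s, which concatenate to the answer.

ssfssfsssfssfsssfssfssfsssfssfsssfssfssfs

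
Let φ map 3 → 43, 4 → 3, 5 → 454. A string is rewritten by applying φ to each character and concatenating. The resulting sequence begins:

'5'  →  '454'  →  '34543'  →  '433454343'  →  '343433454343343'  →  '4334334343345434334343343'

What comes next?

34343343433433434334543433434334334343343

Replace each of the 25 characters of 4334334343345434334343343 in place — 3 43 43 3 43 43 3 43 3 43 43 3 454 3 43 3 43 43 3 43 3 43 43 3 43 — and concatenate.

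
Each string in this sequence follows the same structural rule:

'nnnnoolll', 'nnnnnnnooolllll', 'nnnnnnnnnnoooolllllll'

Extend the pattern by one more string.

The n-th term is 3n+1 n's then n+1 o's then 2n+1 l's (n = 1, 2, …).
Setting n = 4 gives 13, 5, 9 characters in each block.

nnnnnnnnnnnnnooooolllllllll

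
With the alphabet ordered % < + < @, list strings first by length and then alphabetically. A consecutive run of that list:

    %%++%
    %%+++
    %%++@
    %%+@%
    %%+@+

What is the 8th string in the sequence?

Advancing 3 positions from %%+@+ through %%+@+ → %%+@@ → %%@%% reaches term 8.

%%@%+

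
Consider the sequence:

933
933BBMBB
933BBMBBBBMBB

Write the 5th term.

933BBMBBBBMBBBBMBBBBMBB

The strings grow by a fixed suffix BBMBB each time.
From 933BBMBBBBMBB, 2 further steps: 933BBMBBBBMBB → 933BBMBBBBMBBBBMBB → (answer).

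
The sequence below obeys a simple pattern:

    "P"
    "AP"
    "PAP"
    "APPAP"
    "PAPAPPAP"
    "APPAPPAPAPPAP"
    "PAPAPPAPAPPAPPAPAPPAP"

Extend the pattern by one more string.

Each term (from the third on) is the two preceding terms concatenated in order: term 3 = P·AP = PAP.
Continuing: APPAPPAPAPPAP · PAPAPPAPAPPAPPAPAPPAP gives term 8.

APPAPPAPAPPAPPAPAPPAPAPPAPPAPAPPAP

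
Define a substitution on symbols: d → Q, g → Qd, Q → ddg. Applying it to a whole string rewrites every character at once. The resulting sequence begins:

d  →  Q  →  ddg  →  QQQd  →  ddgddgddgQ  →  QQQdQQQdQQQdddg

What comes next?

Rewriting the 15 symbols of QQQdQQQdQQQdddg one by one yields ddg ddg ddg Q ddg ddg ddg Q ddg ddg ddg Q Q Q Qd; concatenated:

ddgddgddgQddgddgddgQddgddgddgQQQQd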